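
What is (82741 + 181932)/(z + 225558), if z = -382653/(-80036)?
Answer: 1246080484/1061949573 ≈ 1.1734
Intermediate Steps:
z = 22509/4708 (z = -382653*(-1)/80036 = -1*(-22509/4708) = 22509/4708 ≈ 4.7810)
(82741 + 181932)/(z + 225558) = (82741 + 181932)/(22509/4708 + 225558) = 264673/(1061949573/4708) = 264673*(4708/1061949573) = 1246080484/1061949573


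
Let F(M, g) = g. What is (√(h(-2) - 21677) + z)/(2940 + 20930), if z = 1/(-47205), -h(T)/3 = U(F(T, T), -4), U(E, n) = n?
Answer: -1/1126783350 + I*√21665/23870 ≈ -8.8748e-10 + 0.0061663*I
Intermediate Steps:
h(T) = 12 (h(T) = -3*(-4) = 12)
z = -1/47205 ≈ -2.1184e-5
(√(h(-2) - 21677) + z)/(2940 + 20930) = (√(12 - 21677) - 1/47205)/(2940 + 20930) = (√(-21665) - 1/47205)/23870 = (I*√21665 - 1/47205)*(1/23870) = (-1/47205 + I*√21665)*(1/23870) = -1/1126783350 + I*√21665/23870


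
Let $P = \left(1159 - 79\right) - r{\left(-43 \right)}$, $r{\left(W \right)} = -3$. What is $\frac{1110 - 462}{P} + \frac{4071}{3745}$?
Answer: $\frac{2278551}{1351945} \approx 1.6854$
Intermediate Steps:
$P = 1083$ ($P = \left(1159 - 79\right) - -3 = \left(1159 - 79\right) + 3 = 1080 + 3 = 1083$)
$\frac{1110 - 462}{P} + \frac{4071}{3745} = \frac{1110 - 462}{1083} + \frac{4071}{3745} = 648 \cdot \frac{1}{1083} + 4071 \cdot \frac{1}{3745} = \frac{216}{361} + \frac{4071}{3745} = \frac{2278551}{1351945}$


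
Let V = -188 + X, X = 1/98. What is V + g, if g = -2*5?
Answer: -19403/98 ≈ -197.99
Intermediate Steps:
X = 1/98 ≈ 0.010204
g = -10
V = -18423/98 (V = -188 + 1/98 = -18423/98 ≈ -187.99)
V + g = -18423/98 - 10 = -19403/98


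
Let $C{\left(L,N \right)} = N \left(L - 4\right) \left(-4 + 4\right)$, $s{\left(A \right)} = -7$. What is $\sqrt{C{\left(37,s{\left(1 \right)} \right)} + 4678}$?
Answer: $\sqrt{4678} \approx 68.396$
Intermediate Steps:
$C{\left(L,N \right)} = 0$ ($C{\left(L,N \right)} = N \left(-4 + L\right) 0 = N 0 = 0$)
$\sqrt{C{\left(37,s{\left(1 \right)} \right)} + 4678} = \sqrt{0 + 4678} = \sqrt{4678}$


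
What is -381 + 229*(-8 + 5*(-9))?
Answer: -12518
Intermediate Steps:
-381 + 229*(-8 + 5*(-9)) = -381 + 229*(-8 - 45) = -381 + 229*(-53) = -381 - 12137 = -12518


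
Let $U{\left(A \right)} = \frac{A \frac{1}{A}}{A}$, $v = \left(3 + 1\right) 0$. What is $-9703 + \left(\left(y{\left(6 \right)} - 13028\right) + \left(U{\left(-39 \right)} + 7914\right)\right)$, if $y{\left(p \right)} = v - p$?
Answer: $- \frac{578098}{39} \approx -14823.0$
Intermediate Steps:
$v = 0$ ($v = 4 \cdot 0 = 0$)
$U{\left(A \right)} = \frac{1}{A}$ ($U{\left(A \right)} = 1 \frac{1}{A} = \frac{1}{A}$)
$y{\left(p \right)} = - p$ ($y{\left(p \right)} = 0 - p = - p$)
$-9703 + \left(\left(y{\left(6 \right)} - 13028\right) + \left(U{\left(-39 \right)} + 7914\right)\right) = -9703 + \left(\left(\left(-1\right) 6 - 13028\right) + \left(\frac{1}{-39} + 7914\right)\right) = -9703 + \left(\left(-6 - 13028\right) + \left(- \frac{1}{39} + 7914\right)\right) = -9703 + \left(-13034 + \frac{308645}{39}\right) = -9703 - \frac{199681}{39} = - \frac{578098}{39}$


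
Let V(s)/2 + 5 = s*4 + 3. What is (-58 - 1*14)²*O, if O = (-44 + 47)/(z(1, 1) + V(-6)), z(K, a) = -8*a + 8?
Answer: -3888/13 ≈ -299.08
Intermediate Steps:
z(K, a) = 8 - 8*a
V(s) = -4 + 8*s (V(s) = -10 + 2*(s*4 + 3) = -10 + 2*(4*s + 3) = -10 + 2*(3 + 4*s) = -10 + (6 + 8*s) = -4 + 8*s)
O = -3/52 (O = (-44 + 47)/((8 - 8*1) + (-4 + 8*(-6))) = 3/((8 - 8) + (-4 - 48)) = 3/(0 - 52) = 3/(-52) = 3*(-1/52) = -3/52 ≈ -0.057692)
(-58 - 1*14)²*O = (-58 - 1*14)²*(-3/52) = (-58 - 14)²*(-3/52) = (-72)²*(-3/52) = 5184*(-3/52) = -3888/13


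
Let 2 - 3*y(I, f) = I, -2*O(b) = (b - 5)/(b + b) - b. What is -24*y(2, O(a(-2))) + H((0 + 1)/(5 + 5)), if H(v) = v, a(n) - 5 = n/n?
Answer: ⅒ ≈ 0.10000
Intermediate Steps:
a(n) = 6 (a(n) = 5 + n/n = 5 + 1 = 6)
O(b) = b/2 - (-5 + b)/(4*b) (O(b) = -((b - 5)/(b + b) - b)/2 = -((-5 + b)/((2*b)) - b)/2 = -((-5 + b)*(1/(2*b)) - b)/2 = -((-5 + b)/(2*b) - b)/2 = -(-b + (-5 + b)/(2*b))/2 = b/2 - (-5 + b)/(4*b))
y(I, f) = ⅔ - I/3
-24*y(2, O(a(-2))) + H((0 + 1)/(5 + 5)) = -24*(⅔ - ⅓*2) + (0 + 1)/(5 + 5) = -24*(⅔ - ⅔) + 1/10 = -24*0 + 1*(⅒) = 0 + ⅒ = ⅒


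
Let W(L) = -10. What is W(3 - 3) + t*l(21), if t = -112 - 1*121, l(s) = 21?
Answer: -4903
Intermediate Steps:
t = -233 (t = -112 - 121 = -233)
W(3 - 3) + t*l(21) = -10 - 233*21 = -10 - 4893 = -4903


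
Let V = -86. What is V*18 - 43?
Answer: -1591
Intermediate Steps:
V*18 - 43 = -86*18 - 43 = -1548 - 43 = -1591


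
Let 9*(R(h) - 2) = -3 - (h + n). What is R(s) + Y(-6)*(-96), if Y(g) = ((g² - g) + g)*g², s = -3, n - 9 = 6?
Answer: -373247/3 ≈ -1.2442e+5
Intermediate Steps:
n = 15 (n = 9 + 6 = 15)
Y(g) = g⁴ (Y(g) = g²*g² = g⁴)
R(h) = -h/9 (R(h) = 2 + (-3 - (h + 15))/9 = 2 + (-3 - (15 + h))/9 = 2 + (-3 + (-15 - h))/9 = 2 + (-18 - h)/9 = 2 + (-2 - h/9) = -h/9)
R(s) + Y(-6)*(-96) = -⅑*(-3) + (-6)⁴*(-96) = ⅓ + 1296*(-96) = ⅓ - 124416 = -373247/3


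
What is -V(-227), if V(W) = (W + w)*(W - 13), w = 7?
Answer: -52800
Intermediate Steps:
V(W) = (-13 + W)*(7 + W) (V(W) = (W + 7)*(W - 13) = (7 + W)*(-13 + W) = (-13 + W)*(7 + W))
-V(-227) = -(-91 + (-227)**2 - 6*(-227)) = -(-91 + 51529 + 1362) = -1*52800 = -52800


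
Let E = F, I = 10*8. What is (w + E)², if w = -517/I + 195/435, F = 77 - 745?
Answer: 2445198346369/5382400 ≈ 4.5430e+5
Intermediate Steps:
F = -668
I = 80
E = -668
w = -13953/2320 (w = -517/80 + 195/435 = -517*1/80 + 195*(1/435) = -517/80 + 13/29 = -13953/2320 ≈ -6.0142)
(w + E)² = (-13953/2320 - 668)² = (-1563713/2320)² = 2445198346369/5382400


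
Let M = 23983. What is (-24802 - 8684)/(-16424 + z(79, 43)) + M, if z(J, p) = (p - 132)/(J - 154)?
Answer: 29542636363/1231711 ≈ 23985.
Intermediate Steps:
z(J, p) = (-132 + p)/(-154 + J)
(-24802 - 8684)/(-16424 + z(79, 43)) + M = (-24802 - 8684)/(-16424 + (-132 + 43)/(-154 + 79)) + 23983 = -33486/(-16424 - 89/(-75)) + 23983 = -33486/(-16424 - 1/75*(-89)) + 23983 = -33486/(-16424 + 89/75) + 23983 = -33486/(-1231711/75) + 23983 = -33486*(-75/1231711) + 23983 = 2511450/1231711 + 23983 = 29542636363/1231711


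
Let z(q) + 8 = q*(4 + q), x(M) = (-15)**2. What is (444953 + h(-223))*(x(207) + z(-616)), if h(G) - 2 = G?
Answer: 167756912988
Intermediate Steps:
h(G) = 2 + G
x(M) = 225
z(q) = -8 + q*(4 + q)
(444953 + h(-223))*(x(207) + z(-616)) = (444953 + (2 - 223))*(225 + (-8 + (-616)**2 + 4*(-616))) = (444953 - 221)*(225 + (-8 + 379456 - 2464)) = 444732*(225 + 376984) = 444732*377209 = 167756912988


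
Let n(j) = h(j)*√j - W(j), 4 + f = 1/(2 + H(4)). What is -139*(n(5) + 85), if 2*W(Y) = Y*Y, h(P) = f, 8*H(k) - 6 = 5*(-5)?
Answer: -20155/2 + 2780*√5/3 ≈ -8005.4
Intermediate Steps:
H(k) = -19/8 (H(k) = ¾ + (5*(-5))/8 = ¾ + (⅛)*(-25) = ¾ - 25/8 = -19/8)
f = -20/3 (f = -4 + 1/(2 - 19/8) = -4 + 1/(-3/8) = -4 - 8/3 = -20/3 ≈ -6.6667)
h(P) = -20/3
W(Y) = Y²/2 (W(Y) = (Y*Y)/2 = Y²/2)
n(j) = -20*√j/3 - j²/2
-139*(n(5) + 85) = -139*((-20*√5/3 - ½*5²) + 85) = -139*((-20*√5/3 - ½*25) + 85) = -139*((-20*√5/3 - 25/2) + 85) = -139*((-25/2 - 20*√5/3) + 85) = -139*(145/2 - 20*√5/3) = -20155/2 + 2780*√5/3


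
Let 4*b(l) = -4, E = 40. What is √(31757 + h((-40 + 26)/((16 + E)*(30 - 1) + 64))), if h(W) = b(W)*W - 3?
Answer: √5654880813/422 ≈ 178.20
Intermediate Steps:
b(l) = -1 (b(l) = (¼)*(-4) = -1)
h(W) = -3 - W (h(W) = -W - 3 = -3 - W)
√(31757 + h((-40 + 26)/((16 + E)*(30 - 1) + 64))) = √(31757 + (-3 - (-40 + 26)/((16 + 40)*(30 - 1) + 64))) = √(31757 + (-3 - (-14)/(56*29 + 64))) = √(31757 + (-3 - (-14)/(1624 + 64))) = √(31757 + (-3 - (-14)/1688)) = √(31757 + (-3 - 1*(-7/844))) = √(31757 + (-3 + 7/844)) = √(31757 - 2525/844) = √(26800383/844) = √5654880813/422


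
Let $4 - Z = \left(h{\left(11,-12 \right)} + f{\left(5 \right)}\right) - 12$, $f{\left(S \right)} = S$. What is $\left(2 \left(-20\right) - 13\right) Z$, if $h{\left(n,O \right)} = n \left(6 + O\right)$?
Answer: $-4081$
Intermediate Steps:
$Z = 77$ ($Z = 4 - \left(\left(11 \left(6 - 12\right) + 5\right) - 12\right) = 4 - \left(\left(11 \left(-6\right) + 5\right) - 12\right) = 4 - \left(\left(-66 + 5\right) - 12\right) = 4 - \left(-61 - 12\right) = 4 - -73 = 4 + 73 = 77$)
$\left(2 \left(-20\right) - 13\right) Z = \left(2 \left(-20\right) - 13\right) 77 = \left(-40 - 13\right) 77 = \left(-53\right) 77 = -4081$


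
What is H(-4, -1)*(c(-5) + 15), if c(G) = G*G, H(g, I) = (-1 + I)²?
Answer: 160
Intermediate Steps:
c(G) = G²
H(-4, -1)*(c(-5) + 15) = (-1 - 1)²*((-5)² + 15) = (-2)²*(25 + 15) = 4*40 = 160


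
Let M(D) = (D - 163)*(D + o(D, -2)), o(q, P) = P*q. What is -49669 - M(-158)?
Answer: 1049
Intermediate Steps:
M(D) = -D*(-163 + D) (M(D) = (D - 163)*(D - 2*D) = (-163 + D)*(-D) = -D*(-163 + D))
-49669 - M(-158) = -49669 - (-158)*(163 - 1*(-158)) = -49669 - (-158)*(163 + 158) = -49669 - (-158)*321 = -49669 - 1*(-50718) = -49669 + 50718 = 1049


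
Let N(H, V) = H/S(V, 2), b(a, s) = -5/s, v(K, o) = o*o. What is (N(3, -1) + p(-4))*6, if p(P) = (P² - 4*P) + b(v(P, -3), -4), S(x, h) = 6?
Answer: 405/2 ≈ 202.50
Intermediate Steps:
v(K, o) = o²
p(P) = 5/4 + P² - 4*P (p(P) = (P² - 4*P) - 5/(-4) = (P² - 4*P) - 5*(-¼) = (P² - 4*P) + 5/4 = 5/4 + P² - 4*P)
N(H, V) = H/6
(N(3, -1) + p(-4))*6 = ((⅙)*3 + (5/4 + (-4)² - 4*(-4)))*6 = (½ + (5/4 + 16 + 16))*6 = (½ + 133/4)*6 = (135/4)*6 = 405/2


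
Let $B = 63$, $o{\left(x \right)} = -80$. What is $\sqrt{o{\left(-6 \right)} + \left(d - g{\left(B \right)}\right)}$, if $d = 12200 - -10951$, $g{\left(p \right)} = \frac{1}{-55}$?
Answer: $\frac{\sqrt{69789830}}{55} \approx 151.89$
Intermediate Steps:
$g{\left(p \right)} = - \frac{1}{55}$
$d = 23151$ ($d = 12200 + 10951 = 23151$)
$\sqrt{o{\left(-6 \right)} + \left(d - g{\left(B \right)}\right)} = \sqrt{-80 + \left(23151 - - \frac{1}{55}\right)} = \sqrt{-80 + \left(23151 + \frac{1}{55}\right)} = \sqrt{-80 + \frac{1273306}{55}} = \sqrt{\frac{1268906}{55}} = \frac{\sqrt{69789830}}{55}$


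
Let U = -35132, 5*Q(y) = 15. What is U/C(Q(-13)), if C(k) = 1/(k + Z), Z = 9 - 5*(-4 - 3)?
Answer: -1651204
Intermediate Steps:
Q(y) = 3 (Q(y) = (⅕)*15 = 3)
Z = 44 (Z = 9 - 5*(-7) = 9 + 35 = 44)
C(k) = 1/(44 + k) (C(k) = 1/(k + 44) = 1/(44 + k))
U/C(Q(-13)) = -35132/(1/(44 + 3)) = -35132/(1/47) = -35132/1/47 = -35132*47 = -1651204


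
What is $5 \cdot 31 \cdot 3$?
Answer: $465$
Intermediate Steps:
$5 \cdot 31 \cdot 3 = 155 \cdot 3 = 465$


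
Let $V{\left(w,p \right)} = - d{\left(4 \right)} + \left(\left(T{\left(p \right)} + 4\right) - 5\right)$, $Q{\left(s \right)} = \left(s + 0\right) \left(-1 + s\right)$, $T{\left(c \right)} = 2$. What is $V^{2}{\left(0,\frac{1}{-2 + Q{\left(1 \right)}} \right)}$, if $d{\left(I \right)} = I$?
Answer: $9$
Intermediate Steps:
$Q{\left(s \right)} = s \left(-1 + s\right)$
$V{\left(w,p \right)} = -3$ ($V{\left(w,p \right)} = \left(-1\right) 4 + \left(\left(2 + 4\right) - 5\right) = -4 + \left(6 - 5\right) = -4 + 1 = -3$)
$V^{2}{\left(0,\frac{1}{-2 + Q{\left(1 \right)}} \right)} = \left(-3\right)^{2} = 9$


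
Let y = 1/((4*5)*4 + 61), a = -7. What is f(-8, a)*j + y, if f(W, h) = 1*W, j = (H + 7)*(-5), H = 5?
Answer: 67681/141 ≈ 480.01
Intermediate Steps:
j = -60 (j = (5 + 7)*(-5) = 12*(-5) = -60)
f(W, h) = W
y = 1/141 (y = 1/(20*4 + 61) = 1/(80 + 61) = 1/141 ≈ 0.0070922)
f(-8, a)*j + y = -8*(-60) + 1/141 = 480 + 1/141 = 67681/141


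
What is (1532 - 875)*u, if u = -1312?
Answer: -861984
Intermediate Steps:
(1532 - 875)*u = (1532 - 875)*(-1312) = 657*(-1312) = -861984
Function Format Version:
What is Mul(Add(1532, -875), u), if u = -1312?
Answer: -861984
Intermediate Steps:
Mul(Add(1532, -875), u) = Mul(Add(1532, -875), -1312) = Mul(657, -1312) = -861984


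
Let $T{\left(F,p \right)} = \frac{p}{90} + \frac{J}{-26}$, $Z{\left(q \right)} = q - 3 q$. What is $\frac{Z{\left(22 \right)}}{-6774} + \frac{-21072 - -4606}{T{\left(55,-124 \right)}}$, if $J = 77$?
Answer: $\frac{65251411834}{17195799} \approx 3794.6$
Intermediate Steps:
$Z{\left(q \right)} = - 2 q$
$T{\left(F,p \right)} = - \frac{77}{26} + \frac{p}{90}$ ($T{\left(F,p \right)} = \frac{p}{90} + \frac{77}{-26} = p \frac{1}{90} + 77 \left(- \frac{1}{26}\right) = \frac{p}{90} - \frac{77}{26} = - \frac{77}{26} + \frac{p}{90}$)
$\frac{Z{\left(22 \right)}}{-6774} + \frac{-21072 - -4606}{T{\left(55,-124 \right)}} = \frac{\left(-2\right) 22}{-6774} + \frac{-21072 - -4606}{- \frac{77}{26} + \frac{1}{90} \left(-124\right)} = \left(-44\right) \left(- \frac{1}{6774}\right) + \frac{-21072 + 4606}{- \frac{77}{26} - \frac{62}{45}} = \frac{22}{3387} - \frac{16466}{- \frac{5077}{1170}} = \frac{22}{3387} - - \frac{19265220}{5077} = \frac{22}{3387} + \frac{19265220}{5077} = \frac{65251411834}{17195799}$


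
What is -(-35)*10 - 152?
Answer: 198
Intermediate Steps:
-(-35)*10 - 152 = -7*(-50) - 152 = 350 - 152 = 198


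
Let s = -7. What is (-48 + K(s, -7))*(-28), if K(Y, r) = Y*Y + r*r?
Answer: -1400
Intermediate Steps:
K(Y, r) = Y² + r²
(-48 + K(s, -7))*(-28) = (-48 + ((-7)² + (-7)²))*(-28) = (-48 + (49 + 49))*(-28) = (-48 + 98)*(-28) = 50*(-28) = -1400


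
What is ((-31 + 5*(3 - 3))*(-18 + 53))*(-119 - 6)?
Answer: 135625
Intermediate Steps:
((-31 + 5*(3 - 3))*(-18 + 53))*(-119 - 6) = ((-31 + 5*0)*35)*(-125) = ((-31 + 0)*35)*(-125) = -31*35*(-125) = -1085*(-125) = 135625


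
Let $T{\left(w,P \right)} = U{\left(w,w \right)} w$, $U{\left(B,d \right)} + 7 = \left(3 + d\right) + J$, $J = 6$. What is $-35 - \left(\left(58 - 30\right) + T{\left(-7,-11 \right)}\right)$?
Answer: $-98$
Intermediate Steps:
$U{\left(B,d \right)} = 2 + d$ ($U{\left(B,d \right)} = -7 + \left(\left(3 + d\right) + 6\right) = -7 + \left(9 + d\right) = 2 + d$)
$T{\left(w,P \right)} = w \left(2 + w\right)$ ($T{\left(w,P \right)} = \left(2 + w\right) w = w \left(2 + w\right)$)
$-35 - \left(\left(58 - 30\right) + T{\left(-7,-11 \right)}\right) = -35 - \left(\left(58 - 30\right) - 7 \left(2 - 7\right)\right) = -35 - \left(28 - -35\right) = -35 - \left(28 + 35\right) = -35 - 63 = -98$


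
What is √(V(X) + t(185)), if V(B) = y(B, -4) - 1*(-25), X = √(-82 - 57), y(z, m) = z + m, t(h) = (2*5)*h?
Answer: √(1871 + I*√139) ≈ 43.255 + 0.1363*I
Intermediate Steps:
t(h) = 10*h
y(z, m) = m + z
X = I*√139 (X = √(-139) = I*√139 ≈ 11.79*I)
V(B) = 21 + B (V(B) = (-4 + B) - 1*(-25) = (-4 + B) + 25 = 21 + B)
√(V(X) + t(185)) = √((21 + I*√139) + 10*185) = √((21 + I*√139) + 1850) = √(1871 + I*√139)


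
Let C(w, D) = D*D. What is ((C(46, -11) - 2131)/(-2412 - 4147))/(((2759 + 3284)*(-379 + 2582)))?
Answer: 2010/87318189511 ≈ 2.3019e-8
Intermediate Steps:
C(w, D) = D**2
((C(46, -11) - 2131)/(-2412 - 4147))/(((2759 + 3284)*(-379 + 2582))) = (((-11)**2 - 2131)/(-2412 - 4147))/(((2759 + 3284)*(-379 + 2582))) = ((121 - 2131)/(-6559))/((6043*2203)) = -2010*(-1/6559)/13312729 = (2010/6559)*(1/13312729) = 2010/87318189511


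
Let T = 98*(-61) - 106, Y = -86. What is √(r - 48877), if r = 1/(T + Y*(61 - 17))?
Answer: I*√1189879090679/4934 ≈ 221.08*I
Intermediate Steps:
T = -6084 (T = -5978 - 106 = -6084)
r = -1/9868 (r = 1/(-6084 - 86*(61 - 17)) = 1/(-6084 - 86*44) = 1/(-6084 - 3784) = 1/(-9868) = -1/9868 ≈ -0.00010134)
√(r - 48877) = √(-1/9868 - 48877) = √(-482318237/9868) = I*√1189879090679/4934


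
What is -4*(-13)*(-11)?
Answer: -572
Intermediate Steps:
-4*(-13)*(-11) = 52*(-11) = -572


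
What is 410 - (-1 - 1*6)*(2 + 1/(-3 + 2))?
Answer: 417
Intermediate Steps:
410 - (-1 - 1*6)*(2 + 1/(-3 + 2)) = 410 - (-1 - 6)*(2 + 1/(-1)) = 410 - (-7)*(2 - 1) = 410 - (-7) = 410 - 1*(-7) = 410 + 7 = 417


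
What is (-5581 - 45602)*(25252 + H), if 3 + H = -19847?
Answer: -276490566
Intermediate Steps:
H = -19850 (H = -3 - 19847 = -19850)
(-5581 - 45602)*(25252 + H) = (-5581 - 45602)*(25252 - 19850) = -51183*5402 = -276490566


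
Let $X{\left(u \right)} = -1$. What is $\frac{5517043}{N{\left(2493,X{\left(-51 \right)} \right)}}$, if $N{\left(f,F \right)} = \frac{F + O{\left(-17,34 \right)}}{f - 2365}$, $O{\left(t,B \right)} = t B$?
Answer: $- \frac{706181504}{579} \approx -1.2197 \cdot 10^{6}$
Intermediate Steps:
$O{\left(t,B \right)} = B t$
$N{\left(f,F \right)} = \frac{-578 + F}{-2365 + f}$ ($N{\left(f,F \right)} = \frac{F + 34 \left(-17\right)}{f - 2365} = \frac{F - 578}{-2365 + f} = \frac{-578 + F}{-2365 + f}$)
$\frac{5517043}{N{\left(2493,X{\left(-51 \right)} \right)}} = \frac{5517043}{\frac{1}{-2365 + 2493} \left(-578 - 1\right)} = \frac{5517043}{\frac{1}{128} \left(-579\right)} = \frac{5517043}{- \frac{579}{128}} = 5517043 \left(- \frac{128}{579}\right) = - \frac{706181504}{579}$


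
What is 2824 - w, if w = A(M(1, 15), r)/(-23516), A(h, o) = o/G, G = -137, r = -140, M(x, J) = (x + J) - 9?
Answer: 2274514587/805423 ≈ 2824.0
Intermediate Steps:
M(x, J) = -9 + J + x (M(x, J) = (J + x) - 9 = -9 + J + x)
A(h, o) = -o/137 (A(h, o) = o/(-137) = o*(-1/137) = -o/137)
w = -35/805423 (w = -1/137*(-140)/(-23516) = (140/137)*(-1/23516) = -35/805423 ≈ -4.3455e-5)
2824 - w = 2824 - 1*(-35/805423) = 2824 + 35/805423 = 2274514587/805423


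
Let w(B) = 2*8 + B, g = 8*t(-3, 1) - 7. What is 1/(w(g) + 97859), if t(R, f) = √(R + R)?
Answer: 24467/2394536452 - I*√6/1197268226 ≈ 1.0218e-5 - 2.0459e-9*I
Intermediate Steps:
t(R, f) = √2*√R (t(R, f) = √(2*R) = √2*√R)
g = -7 + 8*I*√6 (g = 8*(√2*√(-3)) - 7 = 8*(√2*(I*√3)) - 7 = 8*(I*√6) - 7 = 8*I*√6 - 7 = -7 + 8*I*√6 ≈ -7.0 + 19.596*I)
w(B) = 16 + B
1/(w(g) + 97859) = 1/((16 + (-7 + 8*I*√6)) + 97859) = 1/((9 + 8*I*√6) + 97859) = 1/(97868 + 8*I*√6)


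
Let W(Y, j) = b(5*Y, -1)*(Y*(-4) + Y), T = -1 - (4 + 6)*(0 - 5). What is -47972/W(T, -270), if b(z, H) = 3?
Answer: 47972/441 ≈ 108.78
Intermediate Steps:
T = 49 (T = -1 - 10*(-5) = -1 - 1*(-50) = -1 + 50 = 49)
W(Y, j) = -9*Y (W(Y, j) = 3*(Y*(-4) + Y) = 3*(-4*Y + Y) = 3*(-3*Y) = -9*Y)
-47972/W(T, -270) = -47972/((-9*49)) = -47972/(-441) = -47972*(-1/441) = 47972/441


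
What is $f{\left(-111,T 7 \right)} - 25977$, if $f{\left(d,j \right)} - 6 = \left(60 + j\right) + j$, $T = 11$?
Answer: $-25757$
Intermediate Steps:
$f{\left(d,j \right)} = 66 + 2 j$ ($f{\left(d,j \right)} = 6 + \left(\left(60 + j\right) + j\right) = 6 + \left(60 + 2 j\right) = 66 + 2 j$)
$f{\left(-111,T 7 \right)} - 25977 = \left(66 + 2 \cdot 11 \cdot 7\right) - 25977 = \left(66 + 2 \cdot 77\right) - 25977 = \left(66 + 154\right) - 25977 = 220 - 25977 = -25757$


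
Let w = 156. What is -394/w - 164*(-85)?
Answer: 1087123/78 ≈ 13937.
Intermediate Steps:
-394/w - 164*(-85) = -394/156 - 164*(-85) = -394*1/156 + 13940 = -197/78 + 13940 = 1087123/78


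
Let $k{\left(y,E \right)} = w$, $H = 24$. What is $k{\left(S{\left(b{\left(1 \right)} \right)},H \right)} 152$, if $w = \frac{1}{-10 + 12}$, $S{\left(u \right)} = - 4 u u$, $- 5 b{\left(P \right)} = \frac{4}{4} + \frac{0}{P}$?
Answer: $76$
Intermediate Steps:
$b{\left(P \right)} = - \frac{1}{5}$ ($b{\left(P \right)} = - \frac{\frac{4}{4} + \frac{0}{P}}{5} = - \frac{4 \cdot \frac{1}{4} + 0}{5} = - \frac{1 + 0}{5} = \left(- \frac{1}{5}\right) 1 = - \frac{1}{5}$)
$S{\left(u \right)} = - 4 u^{2}$
$w = \frac{1}{2} \approx 0.5$
$k{\left(y,E \right)} = \frac{1}{2}$
$k{\left(S{\left(b{\left(1 \right)} \right)},H \right)} 152 = \frac{1}{2} \cdot 152 = 76$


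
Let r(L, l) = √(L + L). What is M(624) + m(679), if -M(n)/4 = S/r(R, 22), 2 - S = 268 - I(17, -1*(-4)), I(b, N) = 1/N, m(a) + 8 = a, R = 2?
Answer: 2405/2 ≈ 1202.5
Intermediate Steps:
m(a) = -8 + a
r(L, l) = √2*√L (r(L, l) = √(2*L) = √2*√L)
S = -1063/4 (S = 2 - (268 - 1/((-1*(-4)))) = 2 - (268 - 1/4) = 2 - (268 - 1*¼) = 2 - (268 - ¼) = 2 - 1*1071/4 = 2 - 1071/4 = -1063/4 ≈ -265.75)
M(n) = 1063/2 (M(n) = -(-1063)/(√2*√2) = -(-1063)/2 = -4*(-1063/8) = 1063/2)
M(624) + m(679) = 1063/2 + (-8 + 679) = 1063/2 + 671 = 2405/2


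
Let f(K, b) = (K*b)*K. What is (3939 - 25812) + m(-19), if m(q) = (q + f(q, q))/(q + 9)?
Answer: -105926/5 ≈ -21185.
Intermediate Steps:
f(K, b) = b*K²
m(q) = (q + q³)/(9 + q) (m(q) = (q + q*q²)/(q + 9) = (q + q³)/(9 + q))
(3939 - 25812) + m(-19) = (3939 - 25812) + (-19 + (-19)³)/(9 - 19) = -21873 + (-19 - 6859)/(-10) = -21873 - ⅒*(-6878) = -21873 + 3439/5 = -105926/5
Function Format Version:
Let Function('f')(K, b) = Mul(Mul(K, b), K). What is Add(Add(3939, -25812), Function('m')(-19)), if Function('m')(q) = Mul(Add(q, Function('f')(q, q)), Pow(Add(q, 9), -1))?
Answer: Rational(-105926, 5) ≈ -21185.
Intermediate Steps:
Function('f')(K, b) = Mul(b, Pow(K, 2))
Function('m')(q) = Mul(Pow(Add(9, q), -1), Add(q, Pow(q, 3))) (Function('m')(q) = Mul(Add(q, Mul(q, Pow(q, 2))), Pow(Add(q, 9), -1)) = Mul(Add(q, Pow(q, 3)), Pow(Add(9, q), -1)) = Mul(Pow(Add(9, q), -1), Add(q, Pow(q, 3))))
Add(Add(3939, -25812), Function('m')(-19)) = Add(Add(3939, -25812), Mul(Pow(Add(9, -19), -1), Add(-19, Pow(-19, 3)))) = Add(-21873, Mul(Pow(-10, -1), Add(-19, -6859))) = Add(-21873, Mul(Rational(-1, 10), -6878)) = Add(-21873, Rational(3439, 5)) = Rational(-105926, 5)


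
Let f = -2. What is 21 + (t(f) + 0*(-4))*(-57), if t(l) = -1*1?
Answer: 78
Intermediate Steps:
t(l) = -1
21 + (t(f) + 0*(-4))*(-57) = 21 + (-1 + 0*(-4))*(-57) = 21 + (-1 + 0)*(-57) = 21 - 1*(-57) = 21 + 57 = 78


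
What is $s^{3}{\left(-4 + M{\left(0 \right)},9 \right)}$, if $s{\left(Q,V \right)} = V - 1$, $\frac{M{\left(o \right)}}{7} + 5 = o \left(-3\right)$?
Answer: $512$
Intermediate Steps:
$M{\left(o \right)} = -35 - 21 o$ ($M{\left(o \right)} = -35 + 7 o \left(-3\right) = -35 + 7 \left(- 3 o\right) = -35 - 21 o$)
$s{\left(Q,V \right)} = -1 + V$
$s^{3}{\left(-4 + M{\left(0 \right)},9 \right)} = \left(-1 + 9\right)^{3} = 8^{3} = 512$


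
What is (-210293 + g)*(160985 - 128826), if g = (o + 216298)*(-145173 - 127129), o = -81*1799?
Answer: -618064243923009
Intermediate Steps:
o = -145719
g = -19218802858 (g = (-145719 + 216298)*(-145173 - 127129) = 70579*(-272302) = -19218802858)
(-210293 + g)*(160985 - 128826) = (-210293 - 19218802858)*(160985 - 128826) = -19219013151*32159 = -618064243923009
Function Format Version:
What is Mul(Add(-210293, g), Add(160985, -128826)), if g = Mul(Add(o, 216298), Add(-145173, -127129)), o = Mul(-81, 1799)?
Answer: -618064243923009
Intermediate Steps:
o = -145719
g = -19218802858 (g = Mul(Add(-145719, 216298), Add(-145173, -127129)) = Mul(70579, -272302) = -19218802858)
Mul(Add(-210293, g), Add(160985, -128826)) = Mul(Add(-210293, -19218802858), Add(160985, -128826)) = Mul(-19219013151, 32159) = -618064243923009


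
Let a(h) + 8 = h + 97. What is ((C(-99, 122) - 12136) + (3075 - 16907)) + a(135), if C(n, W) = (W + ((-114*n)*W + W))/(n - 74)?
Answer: -5830848/173 ≈ -33704.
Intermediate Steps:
a(h) = 89 + h (a(h) = -8 + (h + 97) = -8 + (97 + h) = 89 + h)
C(n, W) = (2*W - 114*W*n)/(-74 + n) (C(n, W) = (W + (-114*W*n + W))/(-74 + n) = (W + (W - 114*W*n))/(-74 + n) = (2*W - 114*W*n)/(-74 + n))
((C(-99, 122) - 12136) + (3075 - 16907)) + a(135) = ((2*122*(1 - 57*(-99))/(-74 - 99) - 12136) + (3075 - 16907)) + (89 + 135) = ((2*122*(1 + 5643)/(-173) - 12136) - 13832) + 224 = ((2*122*(-1/173)*5644 - 12136) - 13832) + 224 = ((-1377136/173 - 12136) - 13832) + 224 = (-3476664/173 - 13832) + 224 = -5869600/173 + 224 = -5830848/173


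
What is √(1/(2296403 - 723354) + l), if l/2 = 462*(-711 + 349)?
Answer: I*√827684922016684639/1573049 ≈ 578.35*I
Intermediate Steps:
l = -334488 (l = 2*(462*(-711 + 349)) = 2*(462*(-362)) = 2*(-167244) = -334488)
√(1/(2296403 - 723354) + l) = √(1/(2296403 - 723354) - 334488) = √(1/1573049 - 334488) = √(-526166013911/1573049) = I*√827684922016684639/1573049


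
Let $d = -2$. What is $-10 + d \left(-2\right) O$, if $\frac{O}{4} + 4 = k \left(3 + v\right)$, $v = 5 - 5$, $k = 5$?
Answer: $166$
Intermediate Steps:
$v = 0$ ($v = 5 - 5 = 0$)
$O = 44$ ($O = -16 + 4 \cdot 5 \left(3 + 0\right) = -16 + 4 \cdot 5 \cdot 3 = -16 + 4 \cdot 15 = -16 + 60 = 44$)
$-10 + d \left(-2\right) O = -10 + \left(-2\right) \left(-2\right) 44 = -10 + 4 \cdot 44 = -10 + 176 = 166$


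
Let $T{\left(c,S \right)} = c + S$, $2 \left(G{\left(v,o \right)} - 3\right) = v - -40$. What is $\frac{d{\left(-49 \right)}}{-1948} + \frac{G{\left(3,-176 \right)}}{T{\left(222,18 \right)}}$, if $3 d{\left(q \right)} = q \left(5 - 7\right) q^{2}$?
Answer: $- \frac{9388057}{233760} \approx -40.161$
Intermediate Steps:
$d{\left(q \right)} = - \frac{2 q^{3}}{3}$ ($d{\left(q \right)} = \frac{q \left(5 - 7\right) q^{2}}{3} = \frac{q \left(-2\right) q^{2}}{3} = \frac{- 2 q q^{2}}{3} = \frac{\left(-2\right) q^{3}}{3} = - \frac{2 q^{3}}{3}$)
$G{\left(v,o \right)} = 23 + \frac{v}{2}$ ($G{\left(v,o \right)} = 3 + \frac{v - -40}{2} = 3 + \frac{v + 40}{2} = 3 + \frac{40 + v}{2} = 3 + \left(20 + \frac{v}{2}\right) = 23 + \frac{v}{2}$)
$T{\left(c,S \right)} = S + c$
$\frac{d{\left(-49 \right)}}{-1948} + \frac{G{\left(3,-176 \right)}}{T{\left(222,18 \right)}} = \frac{\left(- \frac{2}{3}\right) \left(-49\right)^{3}}{-1948} + \frac{23 + \frac{1}{2} \cdot 3}{18 + 222} = \left(- \frac{2}{3}\right) \left(-117649\right) \left(- \frac{1}{1948}\right) + \frac{23 + \frac{3}{2}}{240} = \frac{235298}{3} \left(- \frac{1}{1948}\right) + \frac{49}{2} \cdot \frac{1}{240} = - \frac{117649}{2922} + \frac{49}{480} = - \frac{9388057}{233760}$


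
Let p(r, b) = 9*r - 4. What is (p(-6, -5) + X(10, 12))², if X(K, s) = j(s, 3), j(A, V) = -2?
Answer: 3600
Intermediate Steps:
X(K, s) = -2
p(r, b) = -4 + 9*r
(p(-6, -5) + X(10, 12))² = ((-4 + 9*(-6)) - 2)² = ((-4 - 54) - 2)² = (-58 - 2)² = (-60)² = 3600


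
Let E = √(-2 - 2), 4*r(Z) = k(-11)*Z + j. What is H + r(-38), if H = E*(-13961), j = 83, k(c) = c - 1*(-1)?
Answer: 463/4 - 27922*I ≈ 115.75 - 27922.0*I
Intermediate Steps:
k(c) = 1 + c (k(c) = c + 1 = 1 + c)
r(Z) = 83/4 - 5*Z/2 (r(Z) = ((1 - 11)*Z + 83)/4 = (-10*Z + 83)/4 = (83 - 10*Z)/4 = 83/4 - 5*Z/2)
E = 2*I (E = √(-4) = 2*I ≈ 2.0*I)
H = -27922*I (H = (2*I)*(-13961) = -27922*I ≈ -27922.0*I)
H + r(-38) = -27922*I + (83/4 - 5/2*(-38)) = -27922*I + (83/4 + 95) = -27922*I + 463/4 = 463/4 - 27922*I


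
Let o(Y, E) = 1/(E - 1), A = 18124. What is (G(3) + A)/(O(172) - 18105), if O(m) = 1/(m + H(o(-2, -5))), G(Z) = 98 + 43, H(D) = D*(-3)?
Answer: -6301425/6246223 ≈ -1.0088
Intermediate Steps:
o(Y, E) = 1/(-1 + E)
H(D) = -3*D
G(Z) = 141
O(m) = 1/(½ + m) (O(m) = 1/(m - 3/(-1 - 5)) = 1/(m - 3/(-6)) = 1/(m - 3*(-⅙)) = 1/(m + ½) = 1/(½ + m))
(G(3) + A)/(O(172) - 18105) = (141 + 18124)/(2/(1 + 2*172) - 18105) = 18265/(2/(1 + 344) - 18105) = 18265/(2/345 - 18105) = 18265/(-6246223/345) = 18265*(-345/6246223) = -6301425/6246223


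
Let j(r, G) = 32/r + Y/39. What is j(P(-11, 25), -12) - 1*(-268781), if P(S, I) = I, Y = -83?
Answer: 262060648/975 ≈ 2.6878e+5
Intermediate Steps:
j(r, G) = -83/39 + 32/r (j(r, G) = 32/r - 83/39 = -83/39 + 32/r)
j(P(-11, 25), -12) - 1*(-268781) = (-83/39 + 32/25) - 1*(-268781) = (-83/39 + 32*(1/25)) + 268781 = (-83/39 + 32/25) + 268781 = -827/975 + 268781 = 262060648/975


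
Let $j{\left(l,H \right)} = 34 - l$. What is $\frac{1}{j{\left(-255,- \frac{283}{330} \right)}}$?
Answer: $\frac{1}{289} \approx 0.0034602$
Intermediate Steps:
$\frac{1}{j{\left(-255,- \frac{283}{330} \right)}} = \frac{1}{34 - -255} = \frac{1}{34 + 255} = \frac{1}{289}$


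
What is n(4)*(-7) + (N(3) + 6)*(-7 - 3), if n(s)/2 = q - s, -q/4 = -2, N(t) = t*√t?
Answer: -116 - 30*√3 ≈ -167.96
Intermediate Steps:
N(t) = t^(3/2)
q = 8 (q = -4*(-2) = 8)
n(s) = 16 - 2*s (n(s) = 2*(8 - s) = 16 - 2*s)
n(4)*(-7) + (N(3) + 6)*(-7 - 3) = (16 - 2*4)*(-7) + (3^(3/2) + 6)*(-7 - 3) = (16 - 8)*(-7) + (3*√3 + 6)*(-10) = 8*(-7) + (6 + 3*√3)*(-10) = -56 + (-60 - 30*√3) = -116 - 30*√3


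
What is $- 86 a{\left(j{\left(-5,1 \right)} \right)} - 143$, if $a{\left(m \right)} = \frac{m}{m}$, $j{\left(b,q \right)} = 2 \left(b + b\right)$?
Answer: $-229$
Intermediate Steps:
$j{\left(b,q \right)} = 4 b$ ($j{\left(b,q \right)} = 2 \cdot 2 b = 4 b$)
$a{\left(m \right)} = 1$
$- 86 a{\left(j{\left(-5,1 \right)} \right)} - 143 = \left(-86\right) 1 - 143 = -86 - 143 = -229$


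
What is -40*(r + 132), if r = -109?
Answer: -920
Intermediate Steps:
-40*(r + 132) = -40*(-109 + 132) = -40*23 = -920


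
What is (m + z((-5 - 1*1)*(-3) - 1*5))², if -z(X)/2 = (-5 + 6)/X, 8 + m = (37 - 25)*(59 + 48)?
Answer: 275095396/169 ≈ 1.6278e+6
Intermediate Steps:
m = 1276 (m = -8 + (37 - 25)*(59 + 48) = -8 + 12*107 = -8 + 1284 = 1276)
z(X) = -2/X (z(X) = -2*(-5 + 6)/X = -2/X)
(m + z((-5 - 1*1)*(-3) - 1*5))² = (1276 - 2/((-5 - 1*1)*(-3) - 1*5))² = (1276 - 2/((-5 - 1)*(-3) - 5))² = (1276 - 2/(-6*(-3) - 5))² = (1276 - 2/(18 - 5))² = (1276 - 2/13)² = (16586/13)² = 275095396/169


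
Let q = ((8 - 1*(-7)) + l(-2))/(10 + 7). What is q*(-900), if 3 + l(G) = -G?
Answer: -12600/17 ≈ -741.18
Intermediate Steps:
l(G) = -3 - G
q = 14/17 (q = ((8 - 1*(-7)) + (-3 - 1*(-2)))/(10 + 7) = ((8 + 7) + (-3 + 2))/17 = (15 - 1)*(1/17) = 14*(1/17) = 14/17 ≈ 0.82353)
q*(-900) = (14/17)*(-900) = -12600/17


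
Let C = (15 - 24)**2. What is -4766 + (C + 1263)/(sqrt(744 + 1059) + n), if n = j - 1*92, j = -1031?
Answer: -3001728514/629663 - 672*sqrt(1803)/629663 ≈ -4767.2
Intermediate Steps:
n = -1123 (n = -1031 - 1*92 = -1031 - 92 = -1123)
C = 81 (C = (-9)**2 = 81)
-4766 + (C + 1263)/(sqrt(744 + 1059) + n) = -4766 + (81 + 1263)/(sqrt(744 + 1059) - 1123) = -4766 + 1344/(sqrt(1803) - 1123) = -4766 + 1344/(-1123 + sqrt(1803))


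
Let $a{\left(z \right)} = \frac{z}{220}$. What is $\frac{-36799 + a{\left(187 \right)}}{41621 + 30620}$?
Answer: $- \frac{735963}{1444820} \approx -0.50938$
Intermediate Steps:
$a{\left(z \right)} = \frac{z}{220}$ ($a{\left(z \right)} = z \frac{1}{220} = \frac{z}{220}$)
$\frac{-36799 + a{\left(187 \right)}}{41621 + 30620} = \frac{-36799 + \frac{1}{220} \cdot 187}{41621 + 30620} = \frac{-36799 + \frac{17}{20}}{72241} = \left(- \frac{735963}{20}\right) \frac{1}{72241} = - \frac{735963}{1444820}$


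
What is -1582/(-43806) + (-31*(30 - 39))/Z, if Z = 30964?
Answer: 4371923/96886356 ≈ 0.045124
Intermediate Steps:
-1582/(-43806) + (-31*(30 - 39))/Z = -1582/(-43806) - 31*(30 - 39)/30964 = -1582*(-1/43806) - 31*(-9)*(1/30964) = 113/3129 + 279*(1/30964) = 113/3129 + 279/30964 = 4371923/96886356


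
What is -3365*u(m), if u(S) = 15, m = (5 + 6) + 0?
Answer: -50475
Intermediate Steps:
m = 11 (m = 11 + 0 = 11)
-3365*u(m) = -3365*15 = -50475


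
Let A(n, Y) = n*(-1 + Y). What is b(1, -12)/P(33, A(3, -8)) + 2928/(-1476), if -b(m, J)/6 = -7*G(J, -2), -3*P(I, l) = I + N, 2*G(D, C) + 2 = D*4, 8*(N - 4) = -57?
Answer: 3041284/29397 ≈ 103.46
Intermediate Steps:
N = -25/8 (N = 4 + (⅛)*(-57) = 4 - 57/8 = -25/8 ≈ -3.1250)
G(D, C) = -1 + 2*D (G(D, C) = -1 + (D*4)/2 = -1 + (4*D)/2 = -1 + 2*D)
P(I, l) = 25/24 - I/3 (P(I, l) = -(I - 25/8)/3 = -(-25/8 + I)/3 = 25/24 - I/3)
b(m, J) = -42 + 84*J (b(m, J) = -(-42)*(-1 + 2*J) = -6*(7 - 14*J) = -42 + 84*J)
b(1, -12)/P(33, A(3, -8)) + 2928/(-1476) = (-42 + 84*(-12))/(25/24 - ⅓*33) + 2928/(-1476) = (-42 - 1008)/(25/24 - 11) + 2928*(-1/1476) = -1050/(-239/24) - 244/123 = -1050*(-24/239) - 244/123 = 25200/239 - 244/123 = 3041284/29397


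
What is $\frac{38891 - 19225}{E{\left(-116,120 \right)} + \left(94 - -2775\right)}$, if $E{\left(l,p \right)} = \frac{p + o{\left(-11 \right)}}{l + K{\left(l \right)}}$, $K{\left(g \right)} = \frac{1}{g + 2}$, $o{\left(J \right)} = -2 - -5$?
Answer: $\frac{260082850}{37928503} \approx 6.8572$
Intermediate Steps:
$o{\left(J \right)} = 3$ ($o{\left(J \right)} = -2 + 5 = 3$)
$K{\left(g \right)} = \frac{1}{2 + g}$
$E{\left(l,p \right)} = \frac{3 + p}{l + \frac{1}{2 + l}}$ ($E{\left(l,p \right)} = \frac{p + 3}{l + \frac{1}{2 + l}} = \frac{3 + p}{l + \frac{1}{2 + l}}$)
$\frac{38891 - 19225}{E{\left(-116,120 \right)} + \left(94 - -2775\right)} = \frac{38891 - 19225}{\frac{\left(2 - 116\right) \left(3 + 120\right)}{1 - 116 \left(2 - 116\right)} + \left(94 - -2775\right)} = \frac{19666}{\frac{1}{1 - -13224} \left(-114\right) 123 + \left(94 + 2775\right)} = \frac{19666}{\frac{1}{1 + 13224} \left(-114\right) 123 + 2869} = \frac{19666}{\frac{1}{13225} \left(-114\right) 123 + 2869} = \frac{19666}{- \frac{14022}{13225} + 2869} = \frac{19666}{\frac{37928503}{13225}} = 19666 \cdot \frac{13225}{37928503} = \frac{260082850}{37928503}$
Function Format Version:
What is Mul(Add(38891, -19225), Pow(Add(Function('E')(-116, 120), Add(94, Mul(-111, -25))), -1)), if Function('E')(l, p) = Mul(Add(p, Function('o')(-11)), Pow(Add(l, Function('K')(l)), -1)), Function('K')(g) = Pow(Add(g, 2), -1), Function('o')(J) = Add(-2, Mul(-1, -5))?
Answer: Rational(260082850, 37928503) ≈ 6.8572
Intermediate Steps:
Function('o')(J) = 3 (Function('o')(J) = Add(-2, 5) = 3)
Function('K')(g) = Pow(Add(2, g), -1)
Function('E')(l, p) = Mul(Pow(Add(l, Pow(Add(2, l), -1)), -1), Add(3, p)) (Function('E')(l, p) = Mul(Add(p, 3), Pow(Add(l, Pow(Add(2, l), -1)), -1)) = Mul(Add(3, p), Pow(Add(l, Pow(Add(2, l), -1)), -1)) = Mul(Pow(Add(l, Pow(Add(2, l), -1)), -1), Add(3, p)))
Mul(Add(38891, -19225), Pow(Add(Function('E')(-116, 120), Add(94, Mul(-111, -25))), -1)) = Mul(Add(38891, -19225), Pow(Add(Mul(Pow(Add(1, Mul(-116, Add(2, -116))), -1), Add(2, -116), Add(3, 120)), Add(94, Mul(-111, -25))), -1)) = Mul(19666, Pow(Add(Mul(Pow(Add(1, Mul(-116, -114)), -1), -114, 123), Add(94, 2775)), -1)) = Mul(19666, Pow(Add(Mul(Pow(Add(1, 13224), -1), -114, 123), 2869), -1)) = Mul(19666, Pow(Add(Mul(Pow(13225, -1), -114, 123), 2869), -1)) = Mul(19666, Pow(Add(Mul(Rational(1, 13225), -114, 123), 2869), -1)) = Mul(19666, Pow(Add(Rational(-14022, 13225), 2869), -1)) = Mul(19666, Pow(Rational(37928503, 13225), -1)) = Mul(19666, Rational(13225, 37928503)) = Rational(260082850, 37928503)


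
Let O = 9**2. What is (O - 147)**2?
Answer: 4356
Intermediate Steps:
O = 81
(O - 147)**2 = (81 - 147)**2 = (-66)**2 = 4356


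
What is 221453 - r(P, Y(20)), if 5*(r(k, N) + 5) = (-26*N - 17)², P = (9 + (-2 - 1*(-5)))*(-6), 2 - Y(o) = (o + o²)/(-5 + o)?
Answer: 673009/5 ≈ 1.3460e+5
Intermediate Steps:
Y(o) = 2 - (o + o²)/(-5 + o)
P = -72 (P = (9 + (-2 + 5))*(-6) = (9 + 3)*(-6) = 12*(-6) = -72)
r(k, N) = -5 + (-17 - 26*N)²/5 (r(k, N) = -5 + (-26*N - 17)²/5 = -5 + (-17 - 26*N)²/5)
221453 - r(P, Y(20)) = 221453 - (-5 + (17 + 26*((-10 + 20 - 1*20²)/(-5 + 20)))²/5) = 221453 - (-5 + (17 + 26*((-10 + 20 - 1*400)/15))²/5) = 221453 - (-5 + (17 + 26*((-10 + 20 - 400)/15))²/5) = 221453 - (-5 + (17 + 26*((1/15)*(-390)))²/5) = 221453 - (-5 + (17 + 26*(-26))²/5) = 221453 - (-5 + (17 - 676)²/5) = 221453 - (-5 + (⅕)*(-659)²) = 221453 - (-5 + (⅕)*434281) = 221453 - (-5 + 434281/5) = 221453 - 1*434256/5 = 221453 - 434256/5 = 673009/5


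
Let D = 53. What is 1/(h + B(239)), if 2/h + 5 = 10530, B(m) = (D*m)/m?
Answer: 10525/557827 ≈ 0.018868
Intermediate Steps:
B(m) = 53 (B(m) = (53*m)/m = 53)
h = 2/10525 (h = 2/(-5 + 10530) = 2/10525 ≈ 0.00019002)
1/(h + B(239)) = 1/(2/10525 + 53) = 1/(557827/10525) = 10525/557827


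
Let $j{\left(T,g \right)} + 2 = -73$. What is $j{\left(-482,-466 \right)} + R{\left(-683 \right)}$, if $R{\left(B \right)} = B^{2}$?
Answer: $466414$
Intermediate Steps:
$j{\left(T,g \right)} = -75$ ($j{\left(T,g \right)} = -2 - 73 = -75$)
$j{\left(-482,-466 \right)} + R{\left(-683 \right)} = -75 + \left(-683\right)^{2} = -75 + 466489 = 466414$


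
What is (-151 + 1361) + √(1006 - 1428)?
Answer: 1210 + I*√422 ≈ 1210.0 + 20.543*I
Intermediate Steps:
(-151 + 1361) + √(1006 - 1428) = 1210 + √(-422) = 1210 + I*√422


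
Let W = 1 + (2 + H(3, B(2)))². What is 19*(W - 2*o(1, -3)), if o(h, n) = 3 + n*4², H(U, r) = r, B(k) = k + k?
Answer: 2413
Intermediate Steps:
B(k) = 2*k
W = 37 (W = 1 + (2 + 2*2)² = 1 + (2 + 4)² = 1 + 6² = 1 + 36 = 37)
o(h, n) = 3 + 16*n (o(h, n) = 3 + n*16 = 3 + 16*n)
19*(W - 2*o(1, -3)) = 19*(37 - 2*(3 + 16*(-3))) = 19*(37 - 2*(3 - 48)) = 19*(37 - 2*(-45)) = 19*(37 + 90) = 19*127 = 2413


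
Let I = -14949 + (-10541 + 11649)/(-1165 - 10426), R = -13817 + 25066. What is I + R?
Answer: -42887808/11591 ≈ -3700.1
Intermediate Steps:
R = 11249
I = -173274967/11591 (I = -14949 + 1108/(-11591) = -14949 + 1108*(-1/11591) = -14949 - 1108/11591 = -173274967/11591 ≈ -14949.)
I + R = -173274967/11591 + 11249 = -42887808/11591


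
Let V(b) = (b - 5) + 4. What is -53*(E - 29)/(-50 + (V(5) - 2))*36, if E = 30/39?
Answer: -58353/52 ≈ -1122.2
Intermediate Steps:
E = 10/13 (E = 30*(1/39) = 10/13 ≈ 0.76923)
V(b) = -1 + b (V(b) = (-5 + b) + 4 = -1 + b)
-53*(E - 29)/(-50 + (V(5) - 2))*36 = -53*(10/13 - 29)/(-50 + ((-1 + 5) - 2))*36 = -(-19451)/(13*(-50 + (4 - 2)))*36 = -(-19451)/(13*(-50 + 2))*36 = -(-19451)/(13*(-48))*36 = -(-19451)*(-1)/(13*48)*36 = -53*367/624*36 = -19451/624*36 = -58353/52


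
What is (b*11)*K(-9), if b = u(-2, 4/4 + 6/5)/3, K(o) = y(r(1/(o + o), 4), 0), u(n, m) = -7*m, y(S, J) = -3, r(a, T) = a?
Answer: 847/5 ≈ 169.40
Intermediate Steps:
K(o) = -3
b = -77/15 (b = -7*(4/4 + 6/5)/3 = -7*(4*(1/4) + 6*(1/5))*(1/3) = -7*(1 + 6/5)*(1/3) = -7*11/5*(1/3) = -77/5*1/3 = -77/15 ≈ -5.1333)
(b*11)*K(-9) = -77/15*11*(-3) = -847/15*(-3) = 847/5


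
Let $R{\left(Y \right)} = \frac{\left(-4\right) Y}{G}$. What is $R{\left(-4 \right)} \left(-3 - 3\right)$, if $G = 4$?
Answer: $-24$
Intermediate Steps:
$R{\left(Y \right)} = - Y$ ($R{\left(Y \right)} = \frac{\left(-4\right) Y}{4} = - 4 Y \frac{1}{4} = - Y$)
$R{\left(-4 \right)} \left(-3 - 3\right) = \left(-1\right) \left(-4\right) \left(-3 - 3\right) = 4 \left(-6\right) = -24$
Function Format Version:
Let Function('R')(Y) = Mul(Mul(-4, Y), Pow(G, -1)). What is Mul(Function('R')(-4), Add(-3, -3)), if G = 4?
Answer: -24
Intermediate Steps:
Function('R')(Y) = Mul(-1, Y) (Function('R')(Y) = Mul(Mul(-4, Y), Pow(4, -1)) = Mul(Mul(-4, Y), Rational(1, 4)) = Mul(-1, Y))
Mul(Function('R')(-4), Add(-3, -3)) = Mul(Mul(-1, -4), Add(-3, -3)) = Mul(4, -6) = -24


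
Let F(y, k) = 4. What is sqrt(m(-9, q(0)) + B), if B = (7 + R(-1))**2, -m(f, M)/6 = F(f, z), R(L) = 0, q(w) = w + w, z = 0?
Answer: 5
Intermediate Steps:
q(w) = 2*w
m(f, M) = -24 (m(f, M) = -6*4 = -24)
B = 49 (B = (7 + 0)**2 = 7**2 = 49)
sqrt(m(-9, q(0)) + B) = sqrt(-24 + 49) = sqrt(25) = 5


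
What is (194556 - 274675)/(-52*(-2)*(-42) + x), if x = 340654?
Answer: -80119/336286 ≈ -0.23825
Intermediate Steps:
(194556 - 274675)/(-52*(-2)*(-42) + x) = (194556 - 274675)/(-52*(-2)*(-42) + 340654) = -80119/(104*(-42) + 340654) = -80119/(-4368 + 340654) = -80119/336286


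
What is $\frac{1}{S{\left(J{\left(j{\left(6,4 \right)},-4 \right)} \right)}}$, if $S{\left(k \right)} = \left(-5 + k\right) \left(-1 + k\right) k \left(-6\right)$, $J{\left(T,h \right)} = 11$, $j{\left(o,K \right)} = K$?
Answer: $- \frac{1}{3960} \approx -0.00025253$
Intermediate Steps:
$S{\left(k \right)} = - 6 k \left(-1 + k\right) \left(-5 + k\right)$ ($S{\left(k \right)} = \left(-1 + k\right) \left(-5 + k\right) k \left(-6\right) = k \left(-1 + k\right) \left(-5 + k\right) \left(-6\right) = - 6 k \left(-1 + k\right) \left(-5 + k\right)$)
$\frac{1}{S{\left(J{\left(j{\left(6,4 \right)},-4 \right)} \right)}} = \frac{1}{6 \cdot 11 \left(-5 - 11^{2} + 6 \cdot 11\right)} = \frac{1}{6 \cdot 11 \left(-5 - 121 + 66\right)} = \frac{1}{6 \cdot 11 \left(-60\right)} = \frac{1}{-3960} = - \frac{1}{3960}$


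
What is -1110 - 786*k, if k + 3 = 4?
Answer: -1896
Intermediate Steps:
k = 1 (k = -3 + 4 = 1)
-1110 - 786*k = -1110 - 786 = -1896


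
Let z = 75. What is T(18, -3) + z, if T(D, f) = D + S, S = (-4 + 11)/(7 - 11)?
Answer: 365/4 ≈ 91.250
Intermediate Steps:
S = -7/4 (S = 7/(-4) = 7*(-1/4) = -7/4 ≈ -1.7500)
T(D, f) = -7/4 + D (T(D, f) = D - 7/4 = -7/4 + D)
T(18, -3) + z = (-7/4 + 18) + 75 = 65/4 + 75 = 365/4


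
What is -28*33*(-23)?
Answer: 21252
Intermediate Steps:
-28*33*(-23) = -924*(-23) = 21252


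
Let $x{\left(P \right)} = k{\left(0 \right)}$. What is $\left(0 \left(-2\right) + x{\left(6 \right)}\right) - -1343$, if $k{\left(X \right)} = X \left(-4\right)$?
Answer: $1343$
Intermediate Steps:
$k{\left(X \right)} = - 4 X$
$x{\left(P \right)} = 0$ ($x{\left(P \right)} = \left(-4\right) 0 = 0$)
$\left(0 \left(-2\right) + x{\left(6 \right)}\right) - -1343 = \left(0 \left(-2\right) + 0\right) - -1343 = \left(0 + 0\right) + 1343 = 0 + 1343 = 1343$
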